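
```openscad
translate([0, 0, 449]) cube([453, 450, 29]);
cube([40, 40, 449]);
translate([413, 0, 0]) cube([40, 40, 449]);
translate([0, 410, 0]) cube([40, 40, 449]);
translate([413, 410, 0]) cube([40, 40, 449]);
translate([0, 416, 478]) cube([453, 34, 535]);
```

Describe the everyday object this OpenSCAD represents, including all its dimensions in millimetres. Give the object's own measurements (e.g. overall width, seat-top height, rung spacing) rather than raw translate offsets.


A chair. The seat is a 453×450×29 mm slab with its top at z = 478 mm, on four 40×40 mm corner legs (flush with the seat edges, standing on z = 0). A flat backrest 34 mm thick, 535 mm tall, spans the full seat width and rises from the seat top along its +y edge, rear face flush with the rear of the seat.


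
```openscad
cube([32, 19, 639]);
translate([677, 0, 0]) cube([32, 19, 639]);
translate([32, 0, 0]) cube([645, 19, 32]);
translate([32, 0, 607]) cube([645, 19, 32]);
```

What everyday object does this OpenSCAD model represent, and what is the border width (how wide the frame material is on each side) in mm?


A picture frame. The border width is 32 mm.

Four thin pieces enclosing a rectangular opening — a picture frame. The two full-height stiles are 639 mm tall; the top rail sits at z = 607 and is 32 mm tall, so the border above the opening is 639 − 607 = 32 mm, matching the stile x-width.


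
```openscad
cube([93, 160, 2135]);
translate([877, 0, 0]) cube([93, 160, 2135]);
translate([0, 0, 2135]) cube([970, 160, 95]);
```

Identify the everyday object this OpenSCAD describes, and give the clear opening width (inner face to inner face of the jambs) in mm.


A door frame. The clear opening width is 784 mm.

Two 2135 mm tall posts with a header on top — a door frame. The left jamb is 93 mm wide at x = 0; the right jamb starts at x = 877. The clear opening is 877 − 93 = 784 mm.


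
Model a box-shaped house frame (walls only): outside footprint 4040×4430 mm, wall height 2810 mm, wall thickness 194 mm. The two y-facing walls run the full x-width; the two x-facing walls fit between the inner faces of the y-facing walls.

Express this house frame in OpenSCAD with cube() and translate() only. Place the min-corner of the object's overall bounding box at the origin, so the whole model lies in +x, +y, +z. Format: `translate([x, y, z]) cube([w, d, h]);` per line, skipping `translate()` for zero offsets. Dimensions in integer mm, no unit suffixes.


cube([4040, 194, 2810]);
translate([0, 4236, 0]) cube([4040, 194, 2810]);
translate([0, 194, 0]) cube([194, 4042, 2810]);
translate([3846, 194, 0]) cube([194, 4042, 2810]);


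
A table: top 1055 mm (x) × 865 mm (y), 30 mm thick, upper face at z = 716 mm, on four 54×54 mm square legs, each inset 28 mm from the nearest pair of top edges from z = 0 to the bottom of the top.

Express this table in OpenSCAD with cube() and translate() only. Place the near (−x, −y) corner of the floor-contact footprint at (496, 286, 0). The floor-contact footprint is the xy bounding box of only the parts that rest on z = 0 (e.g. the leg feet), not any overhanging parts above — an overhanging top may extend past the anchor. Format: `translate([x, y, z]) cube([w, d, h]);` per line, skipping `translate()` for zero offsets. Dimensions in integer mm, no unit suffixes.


// leg_h = 716 - 30 = 686
translate([468, 258, 686]) cube([1055, 865, 30]);
translate([496, 286, 0]) cube([54, 54, 686]);
translate([1441, 286, 0]) cube([54, 54, 686]);
translate([496, 1041, 0]) cube([54, 54, 686]);
translate([1441, 1041, 0]) cube([54, 54, 686]);


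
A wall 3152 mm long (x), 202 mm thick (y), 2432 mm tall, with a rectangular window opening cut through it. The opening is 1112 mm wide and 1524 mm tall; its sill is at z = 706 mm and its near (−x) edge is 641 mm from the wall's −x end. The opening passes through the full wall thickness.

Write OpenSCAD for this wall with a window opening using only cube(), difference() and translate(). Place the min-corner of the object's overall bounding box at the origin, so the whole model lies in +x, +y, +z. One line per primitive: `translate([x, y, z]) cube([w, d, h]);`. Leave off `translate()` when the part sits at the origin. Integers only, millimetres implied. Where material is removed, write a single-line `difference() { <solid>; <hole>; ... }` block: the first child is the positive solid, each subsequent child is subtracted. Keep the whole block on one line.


difference() { cube([3152, 202, 2432]); translate([641, 0, 706]) cube([1112, 202, 1524]); }


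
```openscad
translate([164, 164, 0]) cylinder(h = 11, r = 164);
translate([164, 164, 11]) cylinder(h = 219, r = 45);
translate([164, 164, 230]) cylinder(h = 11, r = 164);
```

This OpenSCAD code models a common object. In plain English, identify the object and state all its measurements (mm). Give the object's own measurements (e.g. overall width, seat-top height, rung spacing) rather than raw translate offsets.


A spool: two coaxial disc flanges of radius 164 mm and thickness 11 mm, joined by a core cylinder of radius 45 mm and height 219 mm. The lower flange rests on z = 0 and the three cylinders share a vertical axis.


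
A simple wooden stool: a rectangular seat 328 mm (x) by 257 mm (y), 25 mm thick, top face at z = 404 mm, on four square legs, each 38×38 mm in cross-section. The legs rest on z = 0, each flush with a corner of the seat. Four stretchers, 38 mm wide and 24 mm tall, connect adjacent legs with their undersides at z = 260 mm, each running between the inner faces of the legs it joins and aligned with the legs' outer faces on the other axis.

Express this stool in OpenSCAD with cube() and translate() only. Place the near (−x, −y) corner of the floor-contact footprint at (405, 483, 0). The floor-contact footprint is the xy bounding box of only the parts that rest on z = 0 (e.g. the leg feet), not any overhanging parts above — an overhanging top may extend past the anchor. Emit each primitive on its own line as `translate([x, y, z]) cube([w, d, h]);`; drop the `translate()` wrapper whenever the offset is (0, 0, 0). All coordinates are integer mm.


translate([405, 483, 379]) cube([328, 257, 25]);
translate([405, 483, 0]) cube([38, 38, 379]);
translate([695, 483, 0]) cube([38, 38, 379]);
translate([405, 702, 0]) cube([38, 38, 379]);
translate([695, 702, 0]) cube([38, 38, 379]);
translate([443, 483, 260]) cube([252, 38, 24]);
translate([443, 702, 260]) cube([252, 38, 24]);
translate([405, 521, 260]) cube([38, 181, 24]);
translate([695, 521, 260]) cube([38, 181, 24]);


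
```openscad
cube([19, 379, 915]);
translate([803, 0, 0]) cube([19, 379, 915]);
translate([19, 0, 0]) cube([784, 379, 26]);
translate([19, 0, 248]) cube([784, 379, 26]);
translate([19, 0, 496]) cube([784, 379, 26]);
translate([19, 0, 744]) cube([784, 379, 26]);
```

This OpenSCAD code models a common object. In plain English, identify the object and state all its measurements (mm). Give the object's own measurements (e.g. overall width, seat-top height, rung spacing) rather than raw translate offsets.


An open bookshelf. Two side panels, each 19 mm thick, 379 mm deep and 915 mm tall, stand 822 mm apart (outside-to-outside). Between them sit 4 shelves, each 26 mm thick and 379 mm deep, spanning the full gap between the sides. The bottom shelf rests on the floor (its underside at z = 0) and the clear gap between one shelf's top and the next shelf's underside is 222 mm.


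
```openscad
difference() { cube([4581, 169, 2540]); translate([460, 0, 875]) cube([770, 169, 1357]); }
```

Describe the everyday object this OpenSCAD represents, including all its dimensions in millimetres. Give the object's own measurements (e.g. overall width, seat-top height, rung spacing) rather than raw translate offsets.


A wall 4581 mm long (x), 169 mm thick (y), 2540 mm tall, with a rectangular window opening cut through it. The opening is 770 mm wide and 1357 mm tall; its sill is at z = 875 mm and its near (−x) edge is 460 mm from the wall's −x end. The opening passes through the full wall thickness.


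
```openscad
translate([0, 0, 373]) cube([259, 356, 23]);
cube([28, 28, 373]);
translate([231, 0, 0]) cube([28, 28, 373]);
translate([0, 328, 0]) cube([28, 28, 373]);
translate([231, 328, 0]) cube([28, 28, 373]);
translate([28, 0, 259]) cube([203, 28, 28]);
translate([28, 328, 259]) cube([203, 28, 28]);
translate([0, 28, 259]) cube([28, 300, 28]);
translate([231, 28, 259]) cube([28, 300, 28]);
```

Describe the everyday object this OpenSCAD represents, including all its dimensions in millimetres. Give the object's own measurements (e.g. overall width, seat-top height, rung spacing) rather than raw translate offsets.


A simple wooden stool: a rectangular seat 259 mm (x) by 356 mm (y), 23 mm thick, top face at z = 396 mm, on four square legs, each 28×28 mm in cross-section. The legs rest on z = 0, each flush with a corner of the seat. Four stretchers, 28 mm wide and 28 mm tall, connect adjacent legs with their undersides at z = 259 mm, each running between the inner faces of the legs it joins and aligned with the legs' outer faces on the other axis.


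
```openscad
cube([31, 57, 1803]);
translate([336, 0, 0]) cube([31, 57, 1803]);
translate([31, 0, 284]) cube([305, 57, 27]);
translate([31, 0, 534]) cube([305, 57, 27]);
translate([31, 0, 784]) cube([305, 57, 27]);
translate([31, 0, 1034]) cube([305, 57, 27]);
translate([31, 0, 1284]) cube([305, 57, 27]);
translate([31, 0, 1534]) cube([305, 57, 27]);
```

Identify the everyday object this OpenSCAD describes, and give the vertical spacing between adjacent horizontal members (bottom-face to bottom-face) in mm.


A ladder. The rung spacing is 250 mm.

Two tall 31×57 posts with 6 short bars between them — a ladder. Adjacent rungs sit at z = 284 and z = 534, so the spacing is 534 − 284 = 250 mm.


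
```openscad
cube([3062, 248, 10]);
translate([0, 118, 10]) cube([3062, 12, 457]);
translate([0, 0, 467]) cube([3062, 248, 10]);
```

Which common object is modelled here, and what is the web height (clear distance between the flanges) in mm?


An I-beam. The web height is 457 mm.

Two wide flanges with a thin centred web — an I-beam. Overall 477 mm minus two 10 mm flanges gives a web of 477 − 2·10 = 457 mm.


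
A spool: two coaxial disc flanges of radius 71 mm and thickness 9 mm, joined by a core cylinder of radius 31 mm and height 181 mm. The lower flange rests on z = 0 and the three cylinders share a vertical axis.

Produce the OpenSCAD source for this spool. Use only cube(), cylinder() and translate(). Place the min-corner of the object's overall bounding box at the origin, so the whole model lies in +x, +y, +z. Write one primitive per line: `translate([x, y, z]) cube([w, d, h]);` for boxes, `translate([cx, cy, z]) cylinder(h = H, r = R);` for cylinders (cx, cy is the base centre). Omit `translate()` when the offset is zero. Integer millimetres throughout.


translate([71, 71, 0]) cylinder(h = 9, r = 71);
translate([71, 71, 9]) cylinder(h = 181, r = 31);
translate([71, 71, 190]) cylinder(h = 9, r = 71);


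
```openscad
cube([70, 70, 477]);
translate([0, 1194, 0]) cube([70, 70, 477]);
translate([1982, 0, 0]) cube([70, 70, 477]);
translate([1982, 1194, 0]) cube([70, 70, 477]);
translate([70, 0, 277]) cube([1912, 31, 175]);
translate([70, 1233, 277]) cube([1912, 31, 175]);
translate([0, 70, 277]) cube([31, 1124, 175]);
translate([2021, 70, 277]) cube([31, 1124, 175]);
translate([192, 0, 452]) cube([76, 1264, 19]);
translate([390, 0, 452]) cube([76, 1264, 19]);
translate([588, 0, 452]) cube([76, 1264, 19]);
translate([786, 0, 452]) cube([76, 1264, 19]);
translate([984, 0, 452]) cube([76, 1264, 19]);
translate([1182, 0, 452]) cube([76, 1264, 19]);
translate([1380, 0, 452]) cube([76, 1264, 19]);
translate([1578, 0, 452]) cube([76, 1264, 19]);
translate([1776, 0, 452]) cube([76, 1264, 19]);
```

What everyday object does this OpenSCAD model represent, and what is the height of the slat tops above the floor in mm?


A bed frame. The slat-top height is 471 mm.

Four posts, four rails, and a row of slats — a bed frame. Slats sit on the rails at z = 277 + 175 = 452; with slat thickness 19, the top is 471 mm.


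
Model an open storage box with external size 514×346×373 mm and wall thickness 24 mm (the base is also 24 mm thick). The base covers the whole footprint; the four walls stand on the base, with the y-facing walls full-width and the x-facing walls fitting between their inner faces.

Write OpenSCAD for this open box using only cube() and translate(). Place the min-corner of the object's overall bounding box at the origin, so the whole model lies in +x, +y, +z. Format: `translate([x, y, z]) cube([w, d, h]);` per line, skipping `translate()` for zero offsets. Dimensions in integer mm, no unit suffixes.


cube([514, 346, 24]);
translate([0, 0, 24]) cube([514, 24, 349]);
translate([0, 322, 24]) cube([514, 24, 349]);
translate([0, 24, 24]) cube([24, 298, 349]);
translate([490, 24, 24]) cube([24, 298, 349]);


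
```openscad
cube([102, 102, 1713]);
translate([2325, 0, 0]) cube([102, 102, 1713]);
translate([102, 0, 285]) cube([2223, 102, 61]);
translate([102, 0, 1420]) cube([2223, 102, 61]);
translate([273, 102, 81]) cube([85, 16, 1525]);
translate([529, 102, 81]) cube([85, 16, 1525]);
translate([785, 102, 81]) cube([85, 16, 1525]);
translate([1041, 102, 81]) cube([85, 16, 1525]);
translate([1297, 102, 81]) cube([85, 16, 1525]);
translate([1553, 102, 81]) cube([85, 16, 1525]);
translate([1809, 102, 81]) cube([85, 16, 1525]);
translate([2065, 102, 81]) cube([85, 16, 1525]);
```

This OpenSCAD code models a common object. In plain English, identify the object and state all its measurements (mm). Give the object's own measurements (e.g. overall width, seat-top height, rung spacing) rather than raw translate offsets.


A fence section. Two 102×102 mm posts, 1713 mm tall, stand on the floor with a clear span of 2223 mm between their inner faces. Two horizontal rails of 102×61 mm section span the gap between the posts with their undersides at z = 285 mm and z = 1420 mm, flush with the posts' −y face. 8 pickets, each 85 mm wide, 16 mm thick and 1525 mm tall, are fixed to the +y face of the rails with their bottoms at z = 81 mm, spaced across the span with a 171 mm gap after the −x post and between neighbouring pickets, with 175 mm left before the +x post.


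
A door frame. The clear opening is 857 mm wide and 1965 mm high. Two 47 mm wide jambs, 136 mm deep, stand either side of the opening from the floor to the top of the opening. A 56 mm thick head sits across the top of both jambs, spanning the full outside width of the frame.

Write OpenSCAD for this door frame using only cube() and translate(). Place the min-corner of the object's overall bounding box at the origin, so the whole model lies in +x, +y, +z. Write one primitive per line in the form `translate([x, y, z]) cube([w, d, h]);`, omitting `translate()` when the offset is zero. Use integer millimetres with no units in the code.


cube([47, 136, 1965]);
translate([904, 0, 0]) cube([47, 136, 1965]);
translate([0, 0, 1965]) cube([951, 136, 56]);


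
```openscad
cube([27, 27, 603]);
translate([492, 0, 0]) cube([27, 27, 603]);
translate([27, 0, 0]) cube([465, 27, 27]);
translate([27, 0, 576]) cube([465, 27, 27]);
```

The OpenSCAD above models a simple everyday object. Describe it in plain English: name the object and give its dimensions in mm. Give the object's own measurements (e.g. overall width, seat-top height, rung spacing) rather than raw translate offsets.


A rectangular picture frame lying in the x–z plane (depth along y). The opening is 465 mm wide (x) by 549 mm tall (z), surrounded by a border 27 mm wide on all four sides. The frame is 27 mm deep and is made of two full-height vertical stiles with two horizontal rails fitted between them.


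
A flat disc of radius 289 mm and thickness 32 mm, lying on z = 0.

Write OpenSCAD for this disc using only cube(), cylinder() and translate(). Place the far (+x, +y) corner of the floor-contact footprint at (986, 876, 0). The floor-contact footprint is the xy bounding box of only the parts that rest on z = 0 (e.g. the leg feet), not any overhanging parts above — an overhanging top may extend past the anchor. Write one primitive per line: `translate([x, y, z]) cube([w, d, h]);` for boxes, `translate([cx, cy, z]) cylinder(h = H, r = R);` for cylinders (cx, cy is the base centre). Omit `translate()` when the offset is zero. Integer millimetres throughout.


translate([697, 587, 0]) cylinder(h = 32, r = 289);


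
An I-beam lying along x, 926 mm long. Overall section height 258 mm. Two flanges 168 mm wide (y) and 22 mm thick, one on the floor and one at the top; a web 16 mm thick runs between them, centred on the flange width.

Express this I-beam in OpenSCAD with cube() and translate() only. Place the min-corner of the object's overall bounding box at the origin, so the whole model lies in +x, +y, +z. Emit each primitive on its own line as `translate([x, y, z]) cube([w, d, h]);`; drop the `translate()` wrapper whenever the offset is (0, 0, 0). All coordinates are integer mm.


cube([926, 168, 22]);
translate([0, 76, 22]) cube([926, 16, 214]);
translate([0, 0, 236]) cube([926, 168, 22]);


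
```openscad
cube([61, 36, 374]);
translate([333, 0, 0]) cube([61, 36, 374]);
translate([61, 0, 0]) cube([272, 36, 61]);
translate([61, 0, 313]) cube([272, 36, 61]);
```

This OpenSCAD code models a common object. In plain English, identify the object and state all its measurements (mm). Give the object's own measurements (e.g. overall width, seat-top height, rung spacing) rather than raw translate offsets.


A rectangular picture frame lying in the x–z plane (depth along y). The opening is 272 mm wide (x) by 252 mm tall (z), surrounded by a border 61 mm wide on all four sides. The frame is 36 mm deep and is made of two full-height vertical stiles with two horizontal rails fitted between them.


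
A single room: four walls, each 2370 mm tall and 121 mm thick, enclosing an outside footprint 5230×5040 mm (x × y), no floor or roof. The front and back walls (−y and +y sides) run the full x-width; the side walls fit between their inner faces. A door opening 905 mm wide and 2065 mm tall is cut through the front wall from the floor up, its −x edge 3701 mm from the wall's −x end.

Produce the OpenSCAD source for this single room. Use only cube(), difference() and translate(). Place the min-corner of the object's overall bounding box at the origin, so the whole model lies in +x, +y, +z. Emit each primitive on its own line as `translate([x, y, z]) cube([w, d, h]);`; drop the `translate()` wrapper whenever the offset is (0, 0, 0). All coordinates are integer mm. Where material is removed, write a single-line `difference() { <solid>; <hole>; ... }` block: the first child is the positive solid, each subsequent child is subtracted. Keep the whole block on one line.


difference() { cube([5230, 121, 2370]); translate([3701, 0, 0]) cube([905, 121, 2065]); }
translate([0, 4919, 0]) cube([5230, 121, 2370]);
translate([0, 121, 0]) cube([121, 4798, 2370]);
translate([5109, 121, 0]) cube([121, 4798, 2370]);


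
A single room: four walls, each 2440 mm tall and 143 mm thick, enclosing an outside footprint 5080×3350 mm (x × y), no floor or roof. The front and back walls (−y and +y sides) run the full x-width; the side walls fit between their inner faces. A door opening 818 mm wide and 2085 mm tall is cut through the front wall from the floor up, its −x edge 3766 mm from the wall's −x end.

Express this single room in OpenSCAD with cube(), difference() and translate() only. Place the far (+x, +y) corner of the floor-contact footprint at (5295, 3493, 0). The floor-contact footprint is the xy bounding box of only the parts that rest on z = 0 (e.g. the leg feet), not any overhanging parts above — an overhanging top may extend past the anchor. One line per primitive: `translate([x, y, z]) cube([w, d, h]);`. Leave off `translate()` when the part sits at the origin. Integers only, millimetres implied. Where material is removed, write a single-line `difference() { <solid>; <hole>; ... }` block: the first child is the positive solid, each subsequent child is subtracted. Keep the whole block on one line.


difference() { translate([215, 143, 0]) cube([5080, 143, 2440]); translate([3981, 143, 0]) cube([818, 143, 2085]); }
translate([215, 3350, 0]) cube([5080, 143, 2440]);
translate([215, 286, 0]) cube([143, 3064, 2440]);
translate([5152, 286, 0]) cube([143, 3064, 2440]);


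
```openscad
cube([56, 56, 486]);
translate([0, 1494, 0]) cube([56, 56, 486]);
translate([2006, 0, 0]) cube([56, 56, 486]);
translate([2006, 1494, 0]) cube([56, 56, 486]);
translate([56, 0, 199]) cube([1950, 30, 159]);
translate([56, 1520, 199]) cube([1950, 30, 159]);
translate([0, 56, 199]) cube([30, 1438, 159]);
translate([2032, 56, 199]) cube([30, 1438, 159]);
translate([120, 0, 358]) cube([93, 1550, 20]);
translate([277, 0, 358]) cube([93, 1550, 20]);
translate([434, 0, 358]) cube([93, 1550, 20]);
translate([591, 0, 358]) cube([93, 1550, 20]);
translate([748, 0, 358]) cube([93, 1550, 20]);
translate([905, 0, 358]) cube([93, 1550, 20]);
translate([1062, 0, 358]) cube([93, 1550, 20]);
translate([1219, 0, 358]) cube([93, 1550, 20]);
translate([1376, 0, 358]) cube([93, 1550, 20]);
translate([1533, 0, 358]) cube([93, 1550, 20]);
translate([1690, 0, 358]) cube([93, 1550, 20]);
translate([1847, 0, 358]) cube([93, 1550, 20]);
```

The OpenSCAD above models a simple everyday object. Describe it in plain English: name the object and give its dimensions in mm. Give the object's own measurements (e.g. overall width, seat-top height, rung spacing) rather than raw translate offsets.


A bed frame 2062 mm long (x) by 1550 mm wide (y). Four 56×56 mm corner posts, 486 mm tall, at the corners of the footprint. Four rails of 30 mm thickness and 159 mm height run between adjacent posts with their undersides at z = 199 mm, their outer faces flush with the outside of the frame (the two x-running rails run between the posts' inner faces; the two y-running rails run between the posts' inner faces). 12 slats, each 93 mm wide (x) and 20 mm thick, lie across the top of the two x-running rails, running the full 1550 mm width of the frame in y; along x they sit between the end posts with a 64 mm gap after the −x posts and between neighbouring slats, leaving 66 mm before the +x posts.


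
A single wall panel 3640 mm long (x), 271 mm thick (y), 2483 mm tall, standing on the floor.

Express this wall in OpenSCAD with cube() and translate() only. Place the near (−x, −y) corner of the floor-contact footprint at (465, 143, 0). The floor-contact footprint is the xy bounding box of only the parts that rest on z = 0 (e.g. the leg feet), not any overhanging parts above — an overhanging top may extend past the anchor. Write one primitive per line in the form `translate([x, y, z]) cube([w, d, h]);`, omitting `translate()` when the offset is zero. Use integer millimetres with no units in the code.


translate([465, 143, 0]) cube([3640, 271, 2483]);


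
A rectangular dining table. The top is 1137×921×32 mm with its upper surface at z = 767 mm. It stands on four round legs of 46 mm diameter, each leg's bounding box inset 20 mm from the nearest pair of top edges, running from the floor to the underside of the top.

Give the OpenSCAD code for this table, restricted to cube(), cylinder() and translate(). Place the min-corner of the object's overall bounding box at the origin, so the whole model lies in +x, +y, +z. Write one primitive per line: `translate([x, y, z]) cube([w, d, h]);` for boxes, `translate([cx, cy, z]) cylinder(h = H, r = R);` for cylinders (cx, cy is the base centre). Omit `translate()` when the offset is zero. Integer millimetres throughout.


translate([0, 0, 735]) cube([1137, 921, 32]);
translate([43, 43, 0]) cylinder(h = 735, r = 23);
translate([1094, 43, 0]) cylinder(h = 735, r = 23);
translate([43, 878, 0]) cylinder(h = 735, r = 23);
translate([1094, 878, 0]) cylinder(h = 735, r = 23);


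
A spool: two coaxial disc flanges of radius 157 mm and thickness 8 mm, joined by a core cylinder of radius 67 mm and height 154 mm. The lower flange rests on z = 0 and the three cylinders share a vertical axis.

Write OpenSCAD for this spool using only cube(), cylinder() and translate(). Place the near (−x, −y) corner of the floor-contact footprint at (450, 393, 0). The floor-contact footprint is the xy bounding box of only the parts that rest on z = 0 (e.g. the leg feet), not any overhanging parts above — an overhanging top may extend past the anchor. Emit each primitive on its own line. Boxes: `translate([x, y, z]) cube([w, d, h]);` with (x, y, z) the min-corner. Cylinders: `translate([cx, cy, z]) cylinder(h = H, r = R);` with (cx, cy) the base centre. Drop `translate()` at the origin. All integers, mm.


translate([607, 550, 0]) cylinder(h = 8, r = 157);
translate([607, 550, 8]) cylinder(h = 154, r = 67);
translate([607, 550, 162]) cylinder(h = 8, r = 157);


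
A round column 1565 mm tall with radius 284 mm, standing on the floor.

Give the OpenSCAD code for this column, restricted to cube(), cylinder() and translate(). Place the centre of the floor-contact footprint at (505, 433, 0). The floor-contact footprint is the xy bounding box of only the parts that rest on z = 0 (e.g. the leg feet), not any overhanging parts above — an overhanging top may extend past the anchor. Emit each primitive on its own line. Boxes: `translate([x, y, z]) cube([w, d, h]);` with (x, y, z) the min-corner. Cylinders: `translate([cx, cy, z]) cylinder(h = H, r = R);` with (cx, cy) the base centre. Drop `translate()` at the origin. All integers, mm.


translate([505, 433, 0]) cylinder(h = 1565, r = 284);


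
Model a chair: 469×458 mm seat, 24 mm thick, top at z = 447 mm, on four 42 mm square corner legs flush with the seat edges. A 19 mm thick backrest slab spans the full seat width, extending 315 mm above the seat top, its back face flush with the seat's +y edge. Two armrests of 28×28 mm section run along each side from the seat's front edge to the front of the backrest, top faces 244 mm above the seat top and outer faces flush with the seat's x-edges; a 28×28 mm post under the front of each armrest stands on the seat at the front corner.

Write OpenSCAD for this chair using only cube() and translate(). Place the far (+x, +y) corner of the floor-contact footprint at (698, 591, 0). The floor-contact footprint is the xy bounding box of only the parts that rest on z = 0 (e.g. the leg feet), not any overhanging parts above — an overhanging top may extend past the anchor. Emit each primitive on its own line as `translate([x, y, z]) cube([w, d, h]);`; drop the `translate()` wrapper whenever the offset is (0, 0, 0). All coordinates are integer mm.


translate([229, 133, 423]) cube([469, 458, 24]);
translate([229, 133, 0]) cube([42, 42, 423]);
translate([656, 133, 0]) cube([42, 42, 423]);
translate([229, 549, 0]) cube([42, 42, 423]);
translate([656, 549, 0]) cube([42, 42, 423]);
translate([229, 572, 447]) cube([469, 19, 315]);
translate([229, 133, 663]) cube([28, 439, 28]);
translate([670, 133, 663]) cube([28, 439, 28]);
translate([229, 133, 447]) cube([28, 28, 216]);
translate([670, 133, 447]) cube([28, 28, 216]);


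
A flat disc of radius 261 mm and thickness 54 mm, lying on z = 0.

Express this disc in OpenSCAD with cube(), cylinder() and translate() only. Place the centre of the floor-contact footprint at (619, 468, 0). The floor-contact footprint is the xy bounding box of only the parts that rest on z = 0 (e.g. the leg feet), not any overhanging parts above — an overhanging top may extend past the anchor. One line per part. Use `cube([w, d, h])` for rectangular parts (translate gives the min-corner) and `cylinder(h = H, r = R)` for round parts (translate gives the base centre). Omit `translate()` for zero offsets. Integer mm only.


translate([619, 468, 0]) cylinder(h = 54, r = 261);


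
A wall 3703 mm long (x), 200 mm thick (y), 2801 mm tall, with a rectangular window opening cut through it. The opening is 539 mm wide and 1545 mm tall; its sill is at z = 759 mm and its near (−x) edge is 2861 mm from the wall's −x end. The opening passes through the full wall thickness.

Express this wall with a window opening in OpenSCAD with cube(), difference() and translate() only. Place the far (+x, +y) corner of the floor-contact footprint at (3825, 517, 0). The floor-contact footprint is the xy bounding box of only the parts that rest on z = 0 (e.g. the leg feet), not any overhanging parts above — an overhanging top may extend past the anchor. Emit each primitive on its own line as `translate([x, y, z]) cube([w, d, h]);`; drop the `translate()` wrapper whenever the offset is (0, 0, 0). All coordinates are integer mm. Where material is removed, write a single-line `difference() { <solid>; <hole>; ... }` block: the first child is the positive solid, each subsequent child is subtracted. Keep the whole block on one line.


difference() { translate([122, 317, 0]) cube([3703, 200, 2801]); translate([2983, 317, 759]) cube([539, 200, 1545]); }


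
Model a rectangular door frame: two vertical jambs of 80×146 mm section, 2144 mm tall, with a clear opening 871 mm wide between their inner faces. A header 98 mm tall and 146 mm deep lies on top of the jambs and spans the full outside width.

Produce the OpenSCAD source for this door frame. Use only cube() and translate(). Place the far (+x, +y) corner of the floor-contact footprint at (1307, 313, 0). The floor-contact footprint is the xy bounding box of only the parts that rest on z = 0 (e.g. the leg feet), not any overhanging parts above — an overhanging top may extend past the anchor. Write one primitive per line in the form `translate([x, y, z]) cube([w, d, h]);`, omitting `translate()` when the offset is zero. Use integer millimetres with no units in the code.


translate([276, 167, 0]) cube([80, 146, 2144]);
translate([1227, 167, 0]) cube([80, 146, 2144]);
translate([276, 167, 2144]) cube([1031, 146, 98]);


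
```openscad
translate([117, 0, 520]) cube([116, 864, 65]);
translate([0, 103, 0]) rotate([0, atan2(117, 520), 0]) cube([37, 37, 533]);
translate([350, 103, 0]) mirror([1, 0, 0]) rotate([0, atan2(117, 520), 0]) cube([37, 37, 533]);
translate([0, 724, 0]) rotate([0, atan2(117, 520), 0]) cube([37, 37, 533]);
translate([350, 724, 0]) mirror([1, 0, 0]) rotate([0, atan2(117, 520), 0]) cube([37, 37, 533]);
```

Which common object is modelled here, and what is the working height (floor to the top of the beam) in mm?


A sawhorse. The overall height is 585 mm.

A beam across two mirrored pairs of raked legs — a sawhorse. The beam's underside is at z = 520 (matching the legs' vertical rise in atan2(117, 520)) and the beam is 65 mm tall, so its top is at 520 + 65 = 585 mm. The raked legs top out at the beam's underside, so that is the highest point.


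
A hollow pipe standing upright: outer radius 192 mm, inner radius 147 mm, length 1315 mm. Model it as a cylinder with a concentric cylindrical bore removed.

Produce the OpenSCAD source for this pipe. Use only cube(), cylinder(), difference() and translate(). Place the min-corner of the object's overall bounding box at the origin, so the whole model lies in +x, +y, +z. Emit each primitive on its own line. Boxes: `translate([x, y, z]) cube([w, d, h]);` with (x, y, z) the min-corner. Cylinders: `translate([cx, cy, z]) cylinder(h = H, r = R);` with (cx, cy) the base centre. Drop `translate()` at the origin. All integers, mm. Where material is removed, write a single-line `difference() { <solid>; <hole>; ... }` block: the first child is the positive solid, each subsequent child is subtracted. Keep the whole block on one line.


difference() { translate([192, 192, 0]) cylinder(h = 1315, r = 192); translate([192, 192, 0]) cylinder(h = 1315, r = 147); }


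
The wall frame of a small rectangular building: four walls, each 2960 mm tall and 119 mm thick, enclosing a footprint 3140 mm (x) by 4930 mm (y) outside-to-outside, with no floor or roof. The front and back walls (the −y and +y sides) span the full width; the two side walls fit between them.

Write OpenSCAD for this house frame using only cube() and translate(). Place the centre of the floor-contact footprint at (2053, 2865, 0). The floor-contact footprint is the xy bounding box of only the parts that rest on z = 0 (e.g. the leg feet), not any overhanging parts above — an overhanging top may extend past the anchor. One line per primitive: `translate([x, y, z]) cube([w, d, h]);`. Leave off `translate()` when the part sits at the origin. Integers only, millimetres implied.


translate([483, 400, 0]) cube([3140, 119, 2960]);
translate([483, 5211, 0]) cube([3140, 119, 2960]);
translate([483, 519, 0]) cube([119, 4692, 2960]);
translate([3504, 519, 0]) cube([119, 4692, 2960]);


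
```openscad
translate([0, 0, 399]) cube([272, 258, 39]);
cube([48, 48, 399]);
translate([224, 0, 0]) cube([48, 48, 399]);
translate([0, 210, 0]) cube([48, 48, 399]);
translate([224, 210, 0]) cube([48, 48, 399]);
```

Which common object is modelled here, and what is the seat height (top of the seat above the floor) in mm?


A stool. The seat height is 438 mm.

A 272×258×39 slab at z = 399 on four corner posts — a stool. The seat top is 399 + 39 = 438 mm.


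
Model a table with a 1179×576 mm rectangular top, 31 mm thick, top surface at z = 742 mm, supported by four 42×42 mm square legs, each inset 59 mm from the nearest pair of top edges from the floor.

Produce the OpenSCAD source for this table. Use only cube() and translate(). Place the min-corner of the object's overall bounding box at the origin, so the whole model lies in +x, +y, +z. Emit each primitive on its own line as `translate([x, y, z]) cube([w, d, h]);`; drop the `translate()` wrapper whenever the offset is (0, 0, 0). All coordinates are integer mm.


translate([0, 0, 711]) cube([1179, 576, 31]);
translate([59, 59, 0]) cube([42, 42, 711]);
translate([1078, 59, 0]) cube([42, 42, 711]);
translate([59, 475, 0]) cube([42, 42, 711]);
translate([1078, 475, 0]) cube([42, 42, 711]);


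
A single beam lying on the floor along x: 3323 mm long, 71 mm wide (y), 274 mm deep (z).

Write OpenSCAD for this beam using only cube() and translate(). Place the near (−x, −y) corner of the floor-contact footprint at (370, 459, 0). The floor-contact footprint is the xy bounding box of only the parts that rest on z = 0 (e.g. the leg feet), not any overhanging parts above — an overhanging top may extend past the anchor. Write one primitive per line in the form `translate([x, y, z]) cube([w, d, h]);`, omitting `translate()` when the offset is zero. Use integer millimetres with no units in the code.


translate([370, 459, 0]) cube([3323, 71, 274]);


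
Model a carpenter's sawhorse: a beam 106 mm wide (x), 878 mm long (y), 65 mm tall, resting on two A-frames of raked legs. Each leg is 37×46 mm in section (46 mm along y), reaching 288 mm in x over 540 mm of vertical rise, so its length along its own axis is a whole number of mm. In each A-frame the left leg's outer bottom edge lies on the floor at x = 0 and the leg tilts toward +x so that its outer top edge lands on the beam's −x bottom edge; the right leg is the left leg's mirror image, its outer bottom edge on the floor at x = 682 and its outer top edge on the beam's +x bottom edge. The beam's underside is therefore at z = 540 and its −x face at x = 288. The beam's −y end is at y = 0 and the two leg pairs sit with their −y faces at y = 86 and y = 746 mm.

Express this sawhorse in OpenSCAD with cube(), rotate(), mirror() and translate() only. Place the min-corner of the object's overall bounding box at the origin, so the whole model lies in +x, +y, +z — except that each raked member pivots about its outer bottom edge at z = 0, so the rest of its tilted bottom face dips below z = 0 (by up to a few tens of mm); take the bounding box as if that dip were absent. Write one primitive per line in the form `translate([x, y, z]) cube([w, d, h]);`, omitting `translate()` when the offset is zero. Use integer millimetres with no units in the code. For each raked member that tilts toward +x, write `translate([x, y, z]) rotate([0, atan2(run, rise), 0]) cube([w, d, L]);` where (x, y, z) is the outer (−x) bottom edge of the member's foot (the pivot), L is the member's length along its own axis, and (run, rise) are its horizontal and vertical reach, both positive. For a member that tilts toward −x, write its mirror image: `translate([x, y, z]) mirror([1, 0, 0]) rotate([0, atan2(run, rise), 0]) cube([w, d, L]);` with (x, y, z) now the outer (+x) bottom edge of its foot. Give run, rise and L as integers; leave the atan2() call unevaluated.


translate([288, 0, 540]) cube([106, 878, 65]);
translate([0, 86, 0]) rotate([0, atan2(288, 540), 0]) cube([37, 46, 612]);
translate([682, 86, 0]) mirror([1, 0, 0]) rotate([0, atan2(288, 540), 0]) cube([37, 46, 612]);
translate([0, 746, 0]) rotate([0, atan2(288, 540), 0]) cube([37, 46, 612]);
translate([682, 746, 0]) mirror([1, 0, 0]) rotate([0, atan2(288, 540), 0]) cube([37, 46, 612]);


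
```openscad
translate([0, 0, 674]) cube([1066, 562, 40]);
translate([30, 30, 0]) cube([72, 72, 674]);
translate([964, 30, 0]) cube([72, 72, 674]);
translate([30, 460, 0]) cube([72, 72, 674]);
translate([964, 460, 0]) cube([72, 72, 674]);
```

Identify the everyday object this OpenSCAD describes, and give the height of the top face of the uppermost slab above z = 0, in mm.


A table. The table height is 714 mm.

A 1066×562×40 slab sits at z = 674 on four 72 mm square posts — a table. The top surface is at 674 + 40 = 714 mm.


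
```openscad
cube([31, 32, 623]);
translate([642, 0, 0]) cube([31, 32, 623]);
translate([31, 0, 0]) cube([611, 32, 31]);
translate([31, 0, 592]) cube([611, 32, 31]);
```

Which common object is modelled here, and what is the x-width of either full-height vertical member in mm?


A picture frame. The border width is 31 mm.

Four thin pieces enclosing a rectangular opening — a picture frame. The two full-height stiles are 623 mm tall; the top rail sits at z = 592 and is 31 mm tall, so the border above the opening is 623 − 592 = 31 mm, matching the stile x-width.


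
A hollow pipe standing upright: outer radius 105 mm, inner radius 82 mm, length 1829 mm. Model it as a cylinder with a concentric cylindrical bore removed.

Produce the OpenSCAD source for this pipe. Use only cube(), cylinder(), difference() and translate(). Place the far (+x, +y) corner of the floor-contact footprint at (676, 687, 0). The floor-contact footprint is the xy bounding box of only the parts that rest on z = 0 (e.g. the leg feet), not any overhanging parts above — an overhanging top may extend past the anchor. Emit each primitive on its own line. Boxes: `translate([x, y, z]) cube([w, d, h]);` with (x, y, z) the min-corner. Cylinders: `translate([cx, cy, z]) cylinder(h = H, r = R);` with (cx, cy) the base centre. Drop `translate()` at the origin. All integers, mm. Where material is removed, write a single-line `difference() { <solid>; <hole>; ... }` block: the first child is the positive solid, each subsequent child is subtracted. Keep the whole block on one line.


difference() { translate([571, 582, 0]) cylinder(h = 1829, r = 105); translate([571, 582, 0]) cylinder(h = 1829, r = 82); }


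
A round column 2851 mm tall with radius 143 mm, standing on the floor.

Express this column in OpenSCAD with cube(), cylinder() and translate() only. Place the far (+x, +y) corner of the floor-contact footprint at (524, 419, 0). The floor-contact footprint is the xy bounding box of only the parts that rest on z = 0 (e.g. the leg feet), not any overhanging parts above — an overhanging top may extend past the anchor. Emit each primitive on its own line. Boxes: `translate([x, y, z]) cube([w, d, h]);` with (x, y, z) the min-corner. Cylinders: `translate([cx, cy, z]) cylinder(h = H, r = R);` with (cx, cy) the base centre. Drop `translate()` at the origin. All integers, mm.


translate([381, 276, 0]) cylinder(h = 2851, r = 143);


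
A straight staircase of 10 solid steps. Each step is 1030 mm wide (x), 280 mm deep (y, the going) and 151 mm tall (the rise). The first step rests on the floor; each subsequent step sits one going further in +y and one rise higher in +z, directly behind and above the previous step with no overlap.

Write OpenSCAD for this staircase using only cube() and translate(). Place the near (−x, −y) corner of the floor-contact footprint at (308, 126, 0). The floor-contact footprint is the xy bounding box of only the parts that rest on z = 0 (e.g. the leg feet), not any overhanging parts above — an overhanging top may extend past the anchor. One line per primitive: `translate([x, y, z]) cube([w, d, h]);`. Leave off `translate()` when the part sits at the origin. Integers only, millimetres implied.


translate([308, 126, 0]) cube([1030, 280, 151]);
translate([308, 406, 151]) cube([1030, 280, 151]);
translate([308, 686, 302]) cube([1030, 280, 151]);
translate([308, 966, 453]) cube([1030, 280, 151]);
translate([308, 1246, 604]) cube([1030, 280, 151]);
translate([308, 1526, 755]) cube([1030, 280, 151]);
translate([308, 1806, 906]) cube([1030, 280, 151]);
translate([308, 2086, 1057]) cube([1030, 280, 151]);
translate([308, 2366, 1208]) cube([1030, 280, 151]);
translate([308, 2646, 1359]) cube([1030, 280, 151]);
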